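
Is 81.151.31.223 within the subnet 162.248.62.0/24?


Subnet network: 162.248.62.0
Test IP AND mask: 81.151.31.0
No, 81.151.31.223 is not in 162.248.62.0/24


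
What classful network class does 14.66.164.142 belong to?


First octet: 14
Binary: 00001110
0xxxxxxx -> Class A (1-126)
Class A, default mask 255.0.0.0 (/8)


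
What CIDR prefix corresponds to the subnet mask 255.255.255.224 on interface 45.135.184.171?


Binary: 11111111.11111111.11111111.11100000
Count leading 1s
Prefix: /27


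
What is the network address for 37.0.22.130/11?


IP:   00100101.00000000.00010110.10000010
Mask: 11111111.11100000.00000000.00000000
AND operation:
Net:  00100101.00000000.00000000.00000000
Network: 37.0.0.0/11


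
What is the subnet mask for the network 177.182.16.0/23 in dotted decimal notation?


/23 means 23 network bits, 9 host bits
Binary: 11111111111111111111111000000000
Mask: 255.255.254.0


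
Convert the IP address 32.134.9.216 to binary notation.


32 = 00100000
134 = 10000110
9 = 00001001
216 = 11011000
Binary: 00100000.10000110.00001001.11011000


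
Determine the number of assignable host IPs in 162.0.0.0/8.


Host bits = 32 - 8 = 24
Total addresses = 2^24 = 16777216
Usable = total - 2 (network and broadcast)
Usable hosts: 16777214


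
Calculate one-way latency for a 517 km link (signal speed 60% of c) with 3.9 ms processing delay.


Speed = 0.6 * 3e5 km/s = 180000 km/s
Propagation delay = 517 / 180000 = 0.0029 s = 2.8722 ms
Processing delay = 3.9 ms
Total one-way latency = 6.7722 ms


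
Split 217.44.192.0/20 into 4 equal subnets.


New prefix = 20 + 2 = 22
Each subnet has 1024 addresses
  217.44.192.0/22
  217.44.196.0/22
  217.44.200.0/22
  217.44.204.0/22
Subnets: 217.44.192.0/22, 217.44.196.0/22, 217.44.200.0/22, 217.44.204.0/22


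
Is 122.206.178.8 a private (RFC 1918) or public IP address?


RFC 1918 private ranges:
  10.0.0.0/8 (10.0.0.0 - 10.255.255.255)
  172.16.0.0/12 (172.16.0.0 - 172.31.255.255)
  192.168.0.0/16 (192.168.0.0 - 192.168.255.255)
Public (not in any RFC 1918 range)


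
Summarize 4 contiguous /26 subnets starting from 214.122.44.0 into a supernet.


Original prefix: /26
Number of subnets: 4 = 2^2
New prefix = 26 - 2 = 24
Supernet: 214.122.44.0/24


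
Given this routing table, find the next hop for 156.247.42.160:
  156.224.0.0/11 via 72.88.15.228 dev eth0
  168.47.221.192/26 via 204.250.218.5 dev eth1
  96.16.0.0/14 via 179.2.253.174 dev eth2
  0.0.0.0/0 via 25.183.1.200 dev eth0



Longest prefix match for 156.247.42.160:
  /11 156.224.0.0: MATCH
  /26 168.47.221.192: no
  /14 96.16.0.0: no
  /0 0.0.0.0: MATCH
Selected: next-hop 72.88.15.228 via eth0 (matched /11)


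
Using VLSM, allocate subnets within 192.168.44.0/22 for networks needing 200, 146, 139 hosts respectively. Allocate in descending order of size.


200 hosts -> /24 (254 usable): 192.168.44.0/24
146 hosts -> /24 (254 usable): 192.168.45.0/24
139 hosts -> /24 (254 usable): 192.168.46.0/24
Allocation: 192.168.44.0/24 (200 hosts, 254 usable); 192.168.45.0/24 (146 hosts, 254 usable); 192.168.46.0/24 (139 hosts, 254 usable)


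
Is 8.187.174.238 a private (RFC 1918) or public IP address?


RFC 1918 private ranges:
  10.0.0.0/8 (10.0.0.0 - 10.255.255.255)
  172.16.0.0/12 (172.16.0.0 - 172.31.255.255)
  192.168.0.0/16 (192.168.0.0 - 192.168.255.255)
Public (not in any RFC 1918 range)


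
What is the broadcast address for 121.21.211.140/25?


Network: 121.21.211.128/25
Host bits = 7
Set all host bits to 1:
Broadcast: 121.21.211.255


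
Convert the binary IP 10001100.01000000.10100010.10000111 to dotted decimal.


10001100 = 140
01000000 = 64
10100010 = 162
10000111 = 135
IP: 140.64.162.135


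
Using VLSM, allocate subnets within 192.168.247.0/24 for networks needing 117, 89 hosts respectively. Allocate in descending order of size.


117 hosts -> /25 (126 usable): 192.168.247.0/25
89 hosts -> /25 (126 usable): 192.168.247.128/25
Allocation: 192.168.247.0/25 (117 hosts, 126 usable); 192.168.247.128/25 (89 hosts, 126 usable)


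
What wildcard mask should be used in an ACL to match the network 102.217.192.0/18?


Subnet mask: 255.255.192.0
Wildcard = 255.255.255.255 - subnet mask
255 - 255 = 0
255 - 255 = 0
255 - 192 = 63
255 - 0 = 255
Wildcard: 0.0.63.255


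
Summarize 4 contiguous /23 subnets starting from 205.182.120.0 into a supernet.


Original prefix: /23
Number of subnets: 4 = 2^2
New prefix = 23 - 2 = 21
Supernet: 205.182.120.0/21


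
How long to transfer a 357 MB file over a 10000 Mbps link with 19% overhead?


Effective throughput = 10000 * (1 - 19/100) = 8100.0 Mbps
File size in Mb = 357 * 8 = 2856 Mb
Time = 2856 / 8100.0
Time = 0.3526 seconds


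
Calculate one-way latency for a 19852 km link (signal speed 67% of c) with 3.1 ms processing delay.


Speed = 0.67 * 3e5 km/s = 201000 km/s
Propagation delay = 19852 / 201000 = 0.0988 s = 98.7662 ms
Processing delay = 3.1 ms
Total one-way latency = 101.8662 ms


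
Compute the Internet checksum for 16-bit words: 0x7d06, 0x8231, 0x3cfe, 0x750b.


Sum all words (with carry folding):
+ 0x7d06 = 0x7d06
+ 0x8231 = 0xff37
+ 0x3cfe = 0x3c36
+ 0x750b = 0xb141
One's complement: ~0xb141
Checksum = 0x4ebe


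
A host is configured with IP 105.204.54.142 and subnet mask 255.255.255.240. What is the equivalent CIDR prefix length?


Binary: 11111111.11111111.11111111.11110000
Count leading 1s
Prefix: /28


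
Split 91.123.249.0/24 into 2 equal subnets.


New prefix = 24 + 1 = 25
Each subnet has 128 addresses
  91.123.249.0/25
  91.123.249.128/25
Subnets: 91.123.249.0/25, 91.123.249.128/25


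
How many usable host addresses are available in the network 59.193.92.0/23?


Host bits = 32 - 23 = 9
Total addresses = 2^9 = 512
Usable = total - 2 (network and broadcast)
Usable hosts: 510


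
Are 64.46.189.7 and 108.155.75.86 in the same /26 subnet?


Mask: 255.255.255.192
64.46.189.7 AND mask = 64.46.189.0
108.155.75.86 AND mask = 108.155.75.64
No, different subnets (64.46.189.0 vs 108.155.75.64)


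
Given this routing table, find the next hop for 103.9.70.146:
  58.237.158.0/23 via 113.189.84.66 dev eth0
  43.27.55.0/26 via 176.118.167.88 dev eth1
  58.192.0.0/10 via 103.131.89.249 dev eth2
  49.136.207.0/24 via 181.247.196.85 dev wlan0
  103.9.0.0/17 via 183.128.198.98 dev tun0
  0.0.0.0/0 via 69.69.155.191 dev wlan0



Longest prefix match for 103.9.70.146:
  /23 58.237.158.0: no
  /26 43.27.55.0: no
  /10 58.192.0.0: no
  /24 49.136.207.0: no
  /17 103.9.0.0: MATCH
  /0 0.0.0.0: MATCH
Selected: next-hop 183.128.198.98 via tun0 (matched /17)


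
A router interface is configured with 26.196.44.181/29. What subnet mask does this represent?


/29 means 29 network bits, 3 host bits
Binary: 11111111111111111111111111111000
Mask: 255.255.255.248


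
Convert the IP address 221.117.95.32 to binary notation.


221 = 11011101
117 = 01110101
95 = 01011111
32 = 00100000
Binary: 11011101.01110101.01011111.00100000


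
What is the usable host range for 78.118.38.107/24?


Network: 78.118.38.0
Broadcast: 78.118.38.255
First usable = network + 1
Last usable = broadcast - 1
Range: 78.118.38.1 to 78.118.38.254


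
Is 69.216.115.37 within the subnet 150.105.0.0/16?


Subnet network: 150.105.0.0
Test IP AND mask: 69.216.0.0
No, 69.216.115.37 is not in 150.105.0.0/16


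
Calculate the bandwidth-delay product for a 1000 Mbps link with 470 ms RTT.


BDP = bandwidth * RTT
= 1000 Mbps * 470 ms
= 1000 * 1e6 * 470 / 1000 bits
= 470000000 bits
= 58750000 bytes
= 57373.0469 KB
BDP = 470000000 bits (58750000 bytes)


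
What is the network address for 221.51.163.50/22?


IP:   11011101.00110011.10100011.00110010
Mask: 11111111.11111111.11111100.00000000
AND operation:
Net:  11011101.00110011.10100000.00000000
Network: 221.51.160.0/22


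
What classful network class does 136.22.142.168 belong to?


First octet: 136
Binary: 10001000
10xxxxxx -> Class B (128-191)
Class B, default mask 255.255.0.0 (/16)


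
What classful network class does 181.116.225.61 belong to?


First octet: 181
Binary: 10110101
10xxxxxx -> Class B (128-191)
Class B, default mask 255.255.0.0 (/16)


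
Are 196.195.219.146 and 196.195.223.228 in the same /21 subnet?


Mask: 255.255.248.0
196.195.219.146 AND mask = 196.195.216.0
196.195.223.228 AND mask = 196.195.216.0
Yes, same subnet (196.195.216.0)


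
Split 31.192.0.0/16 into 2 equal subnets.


New prefix = 16 + 1 = 17
Each subnet has 32768 addresses
  31.192.0.0/17
  31.192.128.0/17
Subnets: 31.192.0.0/17, 31.192.128.0/17


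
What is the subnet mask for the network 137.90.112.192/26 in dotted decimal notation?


/26 means 26 network bits, 6 host bits
Binary: 11111111111111111111111111000000
Mask: 255.255.255.192


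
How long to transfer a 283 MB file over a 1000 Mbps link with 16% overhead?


Effective throughput = 1000 * (1 - 16/100) = 840 Mbps
File size in Mb = 283 * 8 = 2264 Mb
Time = 2264 / 840
Time = 2.6952 seconds


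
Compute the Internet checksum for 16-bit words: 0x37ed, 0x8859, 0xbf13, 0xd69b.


Sum all words (with carry folding):
+ 0x37ed = 0x37ed
+ 0x8859 = 0xc046
+ 0xbf13 = 0x7f5a
+ 0xd69b = 0x55f6
One's complement: ~0x55f6
Checksum = 0xaa09


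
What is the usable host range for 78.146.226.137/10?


Network: 78.128.0.0
Broadcast: 78.191.255.255
First usable = network + 1
Last usable = broadcast - 1
Range: 78.128.0.1 to 78.191.255.254


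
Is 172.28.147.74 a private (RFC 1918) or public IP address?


RFC 1918 private ranges:
  10.0.0.0/8 (10.0.0.0 - 10.255.255.255)
  172.16.0.0/12 (172.16.0.0 - 172.31.255.255)
  192.168.0.0/16 (192.168.0.0 - 192.168.255.255)
Private (in 172.16.0.0/12)


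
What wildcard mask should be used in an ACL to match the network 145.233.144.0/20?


Subnet mask: 255.255.240.0
Wildcard = 255.255.255.255 - subnet mask
255 - 255 = 0
255 - 255 = 0
255 - 240 = 15
255 - 0 = 255
Wildcard: 0.0.15.255


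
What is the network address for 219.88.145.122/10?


IP:   11011011.01011000.10010001.01111010
Mask: 11111111.11000000.00000000.00000000
AND operation:
Net:  11011011.01000000.00000000.00000000
Network: 219.64.0.0/10


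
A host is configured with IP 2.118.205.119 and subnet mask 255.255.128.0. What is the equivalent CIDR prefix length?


Binary: 11111111.11111111.10000000.00000000
Count leading 1s
Prefix: /17


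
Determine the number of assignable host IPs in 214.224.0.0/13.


Host bits = 32 - 13 = 19
Total addresses = 2^19 = 524288
Usable = total - 2 (network and broadcast)
Usable hosts: 524286


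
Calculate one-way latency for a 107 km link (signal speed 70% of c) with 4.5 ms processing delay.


Speed = 0.7 * 3e5 km/s = 210000 km/s
Propagation delay = 107 / 210000 = 0.0005 s = 0.5095 ms
Processing delay = 4.5 ms
Total one-way latency = 5.0095 ms


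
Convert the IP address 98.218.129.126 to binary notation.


98 = 01100010
218 = 11011010
129 = 10000001
126 = 01111110
Binary: 01100010.11011010.10000001.01111110


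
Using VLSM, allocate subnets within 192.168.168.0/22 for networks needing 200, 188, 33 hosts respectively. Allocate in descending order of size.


200 hosts -> /24 (254 usable): 192.168.168.0/24
188 hosts -> /24 (254 usable): 192.168.169.0/24
33 hosts -> /26 (62 usable): 192.168.170.0/26
Allocation: 192.168.168.0/24 (200 hosts, 254 usable); 192.168.169.0/24 (188 hosts, 254 usable); 192.168.170.0/26 (33 hosts, 62 usable)


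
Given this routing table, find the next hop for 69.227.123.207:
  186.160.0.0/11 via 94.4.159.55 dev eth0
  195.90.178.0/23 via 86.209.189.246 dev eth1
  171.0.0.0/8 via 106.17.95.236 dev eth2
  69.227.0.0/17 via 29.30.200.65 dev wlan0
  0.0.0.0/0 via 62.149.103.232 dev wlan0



Longest prefix match for 69.227.123.207:
  /11 186.160.0.0: no
  /23 195.90.178.0: no
  /8 171.0.0.0: no
  /17 69.227.0.0: MATCH
  /0 0.0.0.0: MATCH
Selected: next-hop 29.30.200.65 via wlan0 (matched /17)


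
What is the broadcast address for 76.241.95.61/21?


Network: 76.241.88.0/21
Host bits = 11
Set all host bits to 1:
Broadcast: 76.241.95.255


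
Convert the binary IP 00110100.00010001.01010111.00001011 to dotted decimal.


00110100 = 52
00010001 = 17
01010111 = 87
00001011 = 11
IP: 52.17.87.11


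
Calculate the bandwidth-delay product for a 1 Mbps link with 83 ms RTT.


BDP = bandwidth * RTT
= 1 Mbps * 83 ms
= 1 * 1e6 * 83 / 1000 bits
= 83000 bits
= 10375 bytes
= 10.1318 KB
BDP = 83000 bits (10375 bytes)


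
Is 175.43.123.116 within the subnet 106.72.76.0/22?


Subnet network: 106.72.76.0
Test IP AND mask: 175.43.120.0
No, 175.43.123.116 is not in 106.72.76.0/22


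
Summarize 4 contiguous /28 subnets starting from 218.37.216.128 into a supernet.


Original prefix: /28
Number of subnets: 4 = 2^2
New prefix = 28 - 2 = 26
Supernet: 218.37.216.128/26


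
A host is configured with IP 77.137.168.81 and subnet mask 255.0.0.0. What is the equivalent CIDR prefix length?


Binary: 11111111.00000000.00000000.00000000
Count leading 1s
Prefix: /8


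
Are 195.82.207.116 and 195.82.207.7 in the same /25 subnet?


Mask: 255.255.255.128
195.82.207.116 AND mask = 195.82.207.0
195.82.207.7 AND mask = 195.82.207.0
Yes, same subnet (195.82.207.0)


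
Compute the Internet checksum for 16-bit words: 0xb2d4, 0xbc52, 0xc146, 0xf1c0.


Sum all words (with carry folding):
+ 0xb2d4 = 0xb2d4
+ 0xbc52 = 0x6f27
+ 0xc146 = 0x306e
+ 0xf1c0 = 0x222f
One's complement: ~0x222f
Checksum = 0xddd0


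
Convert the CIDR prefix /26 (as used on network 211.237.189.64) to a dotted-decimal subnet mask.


/26 means 26 network bits, 6 host bits
Binary: 11111111111111111111111111000000
Mask: 255.255.255.192


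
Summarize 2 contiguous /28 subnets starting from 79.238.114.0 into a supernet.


Original prefix: /28
Number of subnets: 2 = 2^1
New prefix = 28 - 1 = 27
Supernet: 79.238.114.0/27


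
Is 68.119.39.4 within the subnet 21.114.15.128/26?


Subnet network: 21.114.15.128
Test IP AND mask: 68.119.39.0
No, 68.119.39.4 is not in 21.114.15.128/26


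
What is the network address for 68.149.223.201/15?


IP:   01000100.10010101.11011111.11001001
Mask: 11111111.11111110.00000000.00000000
AND operation:
Net:  01000100.10010100.00000000.00000000
Network: 68.148.0.0/15


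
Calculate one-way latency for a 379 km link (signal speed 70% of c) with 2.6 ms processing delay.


Speed = 0.7 * 3e5 km/s = 210000 km/s
Propagation delay = 379 / 210000 = 0.0018 s = 1.8048 ms
Processing delay = 2.6 ms
Total one-way latency = 4.4048 ms


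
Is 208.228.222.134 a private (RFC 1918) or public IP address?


RFC 1918 private ranges:
  10.0.0.0/8 (10.0.0.0 - 10.255.255.255)
  172.16.0.0/12 (172.16.0.0 - 172.31.255.255)
  192.168.0.0/16 (192.168.0.0 - 192.168.255.255)
Public (not in any RFC 1918 range)


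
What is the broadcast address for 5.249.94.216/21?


Network: 5.249.88.0/21
Host bits = 11
Set all host bits to 1:
Broadcast: 5.249.95.255


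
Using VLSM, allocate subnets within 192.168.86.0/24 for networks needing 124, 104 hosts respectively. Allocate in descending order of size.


124 hosts -> /25 (126 usable): 192.168.86.0/25
104 hosts -> /25 (126 usable): 192.168.86.128/25
Allocation: 192.168.86.0/25 (124 hosts, 126 usable); 192.168.86.128/25 (104 hosts, 126 usable)


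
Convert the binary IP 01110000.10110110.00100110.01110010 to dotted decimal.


01110000 = 112
10110110 = 182
00100110 = 38
01110010 = 114
IP: 112.182.38.114


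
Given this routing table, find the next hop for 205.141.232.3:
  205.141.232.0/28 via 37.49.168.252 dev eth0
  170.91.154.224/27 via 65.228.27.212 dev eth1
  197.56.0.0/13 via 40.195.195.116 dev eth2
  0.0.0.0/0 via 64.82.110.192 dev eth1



Longest prefix match for 205.141.232.3:
  /28 205.141.232.0: MATCH
  /27 170.91.154.224: no
  /13 197.56.0.0: no
  /0 0.0.0.0: MATCH
Selected: next-hop 37.49.168.252 via eth0 (matched /28)


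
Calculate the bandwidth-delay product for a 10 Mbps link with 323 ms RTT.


BDP = bandwidth * RTT
= 10 Mbps * 323 ms
= 10 * 1e6 * 323 / 1000 bits
= 3230000 bits
= 403750 bytes
= 394.2871 KB
BDP = 3230000 bits (403750 bytes)


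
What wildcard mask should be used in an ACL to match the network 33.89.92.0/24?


Subnet mask: 255.255.255.0
Wildcard = 255.255.255.255 - subnet mask
255 - 255 = 0
255 - 255 = 0
255 - 255 = 0
255 - 0 = 255
Wildcard: 0.0.0.255


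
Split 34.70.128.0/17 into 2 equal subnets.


New prefix = 17 + 1 = 18
Each subnet has 16384 addresses
  34.70.128.0/18
  34.70.192.0/18
Subnets: 34.70.128.0/18, 34.70.192.0/18


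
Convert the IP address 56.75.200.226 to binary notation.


56 = 00111000
75 = 01001011
200 = 11001000
226 = 11100010
Binary: 00111000.01001011.11001000.11100010


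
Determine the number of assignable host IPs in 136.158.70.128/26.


Host bits = 32 - 26 = 6
Total addresses = 2^6 = 64
Usable = total - 2 (network and broadcast)
Usable hosts: 62


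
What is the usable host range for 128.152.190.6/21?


Network: 128.152.184.0
Broadcast: 128.152.191.255
First usable = network + 1
Last usable = broadcast - 1
Range: 128.152.184.1 to 128.152.191.254


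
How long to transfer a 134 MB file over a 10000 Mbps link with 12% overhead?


Effective throughput = 10000 * (1 - 12/100) = 8800 Mbps
File size in Mb = 134 * 8 = 1072 Mb
Time = 1072 / 8800
Time = 0.1218 seconds


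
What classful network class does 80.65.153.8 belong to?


First octet: 80
Binary: 01010000
0xxxxxxx -> Class A (1-126)
Class A, default mask 255.0.0.0 (/8)


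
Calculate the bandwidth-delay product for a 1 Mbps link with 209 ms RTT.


BDP = bandwidth * RTT
= 1 Mbps * 209 ms
= 1 * 1e6 * 209 / 1000 bits
= 209000 bits
= 26125 bytes
= 25.5127 KB
BDP = 209000 bits (26125 bytes)


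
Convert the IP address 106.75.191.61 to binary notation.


106 = 01101010
75 = 01001011
191 = 10111111
61 = 00111101
Binary: 01101010.01001011.10111111.00111101


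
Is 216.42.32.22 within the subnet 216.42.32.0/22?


Subnet network: 216.42.32.0
Test IP AND mask: 216.42.32.0
Yes, 216.42.32.22 is in 216.42.32.0/22


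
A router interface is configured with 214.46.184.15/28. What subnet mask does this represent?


/28 means 28 network bits, 4 host bits
Binary: 11111111111111111111111111110000
Mask: 255.255.255.240


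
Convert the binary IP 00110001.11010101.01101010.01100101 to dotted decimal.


00110001 = 49
11010101 = 213
01101010 = 106
01100101 = 101
IP: 49.213.106.101


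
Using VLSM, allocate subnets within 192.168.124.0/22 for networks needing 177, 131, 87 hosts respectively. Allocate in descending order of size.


177 hosts -> /24 (254 usable): 192.168.124.0/24
131 hosts -> /24 (254 usable): 192.168.125.0/24
87 hosts -> /25 (126 usable): 192.168.126.0/25
Allocation: 192.168.124.0/24 (177 hosts, 254 usable); 192.168.125.0/24 (131 hosts, 254 usable); 192.168.126.0/25 (87 hosts, 126 usable)


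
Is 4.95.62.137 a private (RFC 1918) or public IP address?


RFC 1918 private ranges:
  10.0.0.0/8 (10.0.0.0 - 10.255.255.255)
  172.16.0.0/12 (172.16.0.0 - 172.31.255.255)
  192.168.0.0/16 (192.168.0.0 - 192.168.255.255)
Public (not in any RFC 1918 range)


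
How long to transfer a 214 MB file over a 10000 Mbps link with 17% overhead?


Effective throughput = 10000 * (1 - 17/100) = 8300 Mbps
File size in Mb = 214 * 8 = 1712 Mb
Time = 1712 / 8300
Time = 0.2063 seconds


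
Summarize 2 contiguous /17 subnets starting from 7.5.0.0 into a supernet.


Original prefix: /17
Number of subnets: 2 = 2^1
New prefix = 17 - 1 = 16
Supernet: 7.5.0.0/16


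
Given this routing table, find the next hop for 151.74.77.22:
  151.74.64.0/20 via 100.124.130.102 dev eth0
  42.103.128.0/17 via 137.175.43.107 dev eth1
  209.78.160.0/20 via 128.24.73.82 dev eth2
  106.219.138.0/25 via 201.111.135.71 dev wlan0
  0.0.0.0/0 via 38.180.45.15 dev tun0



Longest prefix match for 151.74.77.22:
  /20 151.74.64.0: MATCH
  /17 42.103.128.0: no
  /20 209.78.160.0: no
  /25 106.219.138.0: no
  /0 0.0.0.0: MATCH
Selected: next-hop 100.124.130.102 via eth0 (matched /20)


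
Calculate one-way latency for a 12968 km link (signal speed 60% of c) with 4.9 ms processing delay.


Speed = 0.6 * 3e5 km/s = 180000 km/s
Propagation delay = 12968 / 180000 = 0.072 s = 72.0444 ms
Processing delay = 4.9 ms
Total one-way latency = 76.9444 ms


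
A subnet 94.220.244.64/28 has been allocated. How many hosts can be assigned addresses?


Host bits = 32 - 28 = 4
Total addresses = 2^4 = 16
Usable = total - 2 (network and broadcast)
Usable hosts: 14


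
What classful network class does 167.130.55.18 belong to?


First octet: 167
Binary: 10100111
10xxxxxx -> Class B (128-191)
Class B, default mask 255.255.0.0 (/16)


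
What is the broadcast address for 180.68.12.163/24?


Network: 180.68.12.0/24
Host bits = 8
Set all host bits to 1:
Broadcast: 180.68.12.255


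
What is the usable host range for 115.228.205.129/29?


Network: 115.228.205.128
Broadcast: 115.228.205.135
First usable = network + 1
Last usable = broadcast - 1
Range: 115.228.205.129 to 115.228.205.134


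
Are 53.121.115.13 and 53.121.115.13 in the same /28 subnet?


Mask: 255.255.255.240
53.121.115.13 AND mask = 53.121.115.0
53.121.115.13 AND mask = 53.121.115.0
Yes, same subnet (53.121.115.0)


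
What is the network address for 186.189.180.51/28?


IP:   10111010.10111101.10110100.00110011
Mask: 11111111.11111111.11111111.11110000
AND operation:
Net:  10111010.10111101.10110100.00110000
Network: 186.189.180.48/28


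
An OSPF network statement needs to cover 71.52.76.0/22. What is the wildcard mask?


Subnet mask: 255.255.252.0
Wildcard = 255.255.255.255 - subnet mask
255 - 255 = 0
255 - 255 = 0
255 - 252 = 3
255 - 0 = 255
Wildcard: 0.0.3.255


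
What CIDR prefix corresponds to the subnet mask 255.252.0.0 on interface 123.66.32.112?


Binary: 11111111.11111100.00000000.00000000
Count leading 1s
Prefix: /14


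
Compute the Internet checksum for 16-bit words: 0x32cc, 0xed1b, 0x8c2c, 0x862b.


Sum all words (with carry folding):
+ 0x32cc = 0x32cc
+ 0xed1b = 0x1fe8
+ 0x8c2c = 0xac14
+ 0x862b = 0x3240
One's complement: ~0x3240
Checksum = 0xcdbf


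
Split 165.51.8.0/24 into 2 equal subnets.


New prefix = 24 + 1 = 25
Each subnet has 128 addresses
  165.51.8.0/25
  165.51.8.128/25
Subnets: 165.51.8.0/25, 165.51.8.128/25


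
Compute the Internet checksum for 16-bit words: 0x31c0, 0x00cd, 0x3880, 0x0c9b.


Sum all words (with carry folding):
+ 0x31c0 = 0x31c0
+ 0x00cd = 0x328d
+ 0x3880 = 0x6b0d
+ 0x0c9b = 0x77a8
One's complement: ~0x77a8
Checksum = 0x8857


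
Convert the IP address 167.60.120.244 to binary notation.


167 = 10100111
60 = 00111100
120 = 01111000
244 = 11110100
Binary: 10100111.00111100.01111000.11110100


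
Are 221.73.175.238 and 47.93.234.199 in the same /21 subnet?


Mask: 255.255.248.0
221.73.175.238 AND mask = 221.73.168.0
47.93.234.199 AND mask = 47.93.232.0
No, different subnets (221.73.168.0 vs 47.93.232.0)


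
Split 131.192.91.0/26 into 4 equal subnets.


New prefix = 26 + 2 = 28
Each subnet has 16 addresses
  131.192.91.0/28
  131.192.91.16/28
  131.192.91.32/28
  131.192.91.48/28
Subnets: 131.192.91.0/28, 131.192.91.16/28, 131.192.91.32/28, 131.192.91.48/28


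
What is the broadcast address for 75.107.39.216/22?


Network: 75.107.36.0/22
Host bits = 10
Set all host bits to 1:
Broadcast: 75.107.39.255


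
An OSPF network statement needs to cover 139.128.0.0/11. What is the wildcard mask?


Subnet mask: 255.224.0.0
Wildcard = 255.255.255.255 - subnet mask
255 - 255 = 0
255 - 224 = 31
255 - 0 = 255
255 - 0 = 255
Wildcard: 0.31.255.255


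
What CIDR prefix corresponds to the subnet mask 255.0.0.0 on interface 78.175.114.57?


Binary: 11111111.00000000.00000000.00000000
Count leading 1s
Prefix: /8


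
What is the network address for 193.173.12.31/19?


IP:   11000001.10101101.00001100.00011111
Mask: 11111111.11111111.11100000.00000000
AND operation:
Net:  11000001.10101101.00000000.00000000
Network: 193.173.0.0/19


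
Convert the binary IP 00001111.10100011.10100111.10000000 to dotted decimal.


00001111 = 15
10100011 = 163
10100111 = 167
10000000 = 128
IP: 15.163.167.128


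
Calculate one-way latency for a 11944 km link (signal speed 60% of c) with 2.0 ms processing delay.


Speed = 0.6 * 3e5 km/s = 180000 km/s
Propagation delay = 11944 / 180000 = 0.0664 s = 66.3556 ms
Processing delay = 2.0 ms
Total one-way latency = 68.3556 ms


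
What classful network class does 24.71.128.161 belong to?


First octet: 24
Binary: 00011000
0xxxxxxx -> Class A (1-126)
Class A, default mask 255.0.0.0 (/8)


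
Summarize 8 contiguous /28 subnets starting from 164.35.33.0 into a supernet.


Original prefix: /28
Number of subnets: 8 = 2^3
New prefix = 28 - 3 = 25
Supernet: 164.35.33.0/25


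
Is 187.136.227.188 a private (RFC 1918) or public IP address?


RFC 1918 private ranges:
  10.0.0.0/8 (10.0.0.0 - 10.255.255.255)
  172.16.0.0/12 (172.16.0.0 - 172.31.255.255)
  192.168.0.0/16 (192.168.0.0 - 192.168.255.255)
Public (not in any RFC 1918 range)


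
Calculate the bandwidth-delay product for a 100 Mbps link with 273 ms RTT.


BDP = bandwidth * RTT
= 100 Mbps * 273 ms
= 100 * 1e6 * 273 / 1000 bits
= 27300000 bits
= 3412500 bytes
= 3332.5195 KB
BDP = 27300000 bits (3412500 bytes)


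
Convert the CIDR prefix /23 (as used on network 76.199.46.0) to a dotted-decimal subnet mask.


/23 means 23 network bits, 9 host bits
Binary: 11111111111111111111111000000000
Mask: 255.255.254.0


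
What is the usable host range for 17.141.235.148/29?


Network: 17.141.235.144
Broadcast: 17.141.235.151
First usable = network + 1
Last usable = broadcast - 1
Range: 17.141.235.145 to 17.141.235.150


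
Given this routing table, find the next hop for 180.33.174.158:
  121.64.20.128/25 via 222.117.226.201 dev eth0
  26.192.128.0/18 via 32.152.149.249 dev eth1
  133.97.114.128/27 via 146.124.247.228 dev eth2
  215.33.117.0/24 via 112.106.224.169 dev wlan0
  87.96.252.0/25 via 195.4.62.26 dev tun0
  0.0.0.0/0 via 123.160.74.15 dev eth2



Longest prefix match for 180.33.174.158:
  /25 121.64.20.128: no
  /18 26.192.128.0: no
  /27 133.97.114.128: no
  /24 215.33.117.0: no
  /25 87.96.252.0: no
  /0 0.0.0.0: MATCH
Selected: next-hop 123.160.74.15 via eth2 (matched /0)


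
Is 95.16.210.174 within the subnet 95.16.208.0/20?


Subnet network: 95.16.208.0
Test IP AND mask: 95.16.208.0
Yes, 95.16.210.174 is in 95.16.208.0/20


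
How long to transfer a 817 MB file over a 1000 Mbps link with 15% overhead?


Effective throughput = 1000 * (1 - 15/100) = 850 Mbps
File size in Mb = 817 * 8 = 6536 Mb
Time = 6536 / 850
Time = 7.6894 seconds


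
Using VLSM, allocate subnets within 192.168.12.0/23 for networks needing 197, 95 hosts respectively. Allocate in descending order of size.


197 hosts -> /24 (254 usable): 192.168.12.0/24
95 hosts -> /25 (126 usable): 192.168.13.0/25
Allocation: 192.168.12.0/24 (197 hosts, 254 usable); 192.168.13.0/25 (95 hosts, 126 usable)


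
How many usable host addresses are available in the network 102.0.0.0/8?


Host bits = 32 - 8 = 24
Total addresses = 2^24 = 16777216
Usable = total - 2 (network and broadcast)
Usable hosts: 16777214


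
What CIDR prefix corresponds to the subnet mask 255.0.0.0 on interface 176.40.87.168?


Binary: 11111111.00000000.00000000.00000000
Count leading 1s
Prefix: /8


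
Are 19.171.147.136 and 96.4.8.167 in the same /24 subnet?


Mask: 255.255.255.0
19.171.147.136 AND mask = 19.171.147.0
96.4.8.167 AND mask = 96.4.8.0
No, different subnets (19.171.147.0 vs 96.4.8.0)


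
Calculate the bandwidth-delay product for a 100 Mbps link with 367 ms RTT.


BDP = bandwidth * RTT
= 100 Mbps * 367 ms
= 100 * 1e6 * 367 / 1000 bits
= 36700000 bits
= 4587500 bytes
= 4479.9805 KB
BDP = 36700000 bits (4587500 bytes)


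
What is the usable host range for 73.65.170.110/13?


Network: 73.64.0.0
Broadcast: 73.71.255.255
First usable = network + 1
Last usable = broadcast - 1
Range: 73.64.0.1 to 73.71.255.254


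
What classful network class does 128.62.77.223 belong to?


First octet: 128
Binary: 10000000
10xxxxxx -> Class B (128-191)
Class B, default mask 255.255.0.0 (/16)


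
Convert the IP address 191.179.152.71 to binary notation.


191 = 10111111
179 = 10110011
152 = 10011000
71 = 01000111
Binary: 10111111.10110011.10011000.01000111


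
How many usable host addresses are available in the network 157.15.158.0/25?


Host bits = 32 - 25 = 7
Total addresses = 2^7 = 128
Usable = total - 2 (network and broadcast)
Usable hosts: 126


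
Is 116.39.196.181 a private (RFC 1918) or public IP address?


RFC 1918 private ranges:
  10.0.0.0/8 (10.0.0.0 - 10.255.255.255)
  172.16.0.0/12 (172.16.0.0 - 172.31.255.255)
  192.168.0.0/16 (192.168.0.0 - 192.168.255.255)
Public (not in any RFC 1918 range)


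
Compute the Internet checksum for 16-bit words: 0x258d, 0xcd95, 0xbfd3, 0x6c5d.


Sum all words (with carry folding):
+ 0x258d = 0x258d
+ 0xcd95 = 0xf322
+ 0xbfd3 = 0xb2f6
+ 0x6c5d = 0x1f54
One's complement: ~0x1f54
Checksum = 0xe0ab


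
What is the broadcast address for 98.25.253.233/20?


Network: 98.25.240.0/20
Host bits = 12
Set all host bits to 1:
Broadcast: 98.25.255.255


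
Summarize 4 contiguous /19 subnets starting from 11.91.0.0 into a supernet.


Original prefix: /19
Number of subnets: 4 = 2^2
New prefix = 19 - 2 = 17
Supernet: 11.91.0.0/17


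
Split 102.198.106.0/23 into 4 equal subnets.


New prefix = 23 + 2 = 25
Each subnet has 128 addresses
  102.198.106.0/25
  102.198.106.128/25
  102.198.107.0/25
  102.198.107.128/25
Subnets: 102.198.106.0/25, 102.198.106.128/25, 102.198.107.0/25, 102.198.107.128/25


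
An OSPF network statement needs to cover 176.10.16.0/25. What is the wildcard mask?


Subnet mask: 255.255.255.128
Wildcard = 255.255.255.255 - subnet mask
255 - 255 = 0
255 - 255 = 0
255 - 255 = 0
255 - 128 = 127
Wildcard: 0.0.0.127


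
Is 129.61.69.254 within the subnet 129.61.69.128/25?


Subnet network: 129.61.69.128
Test IP AND mask: 129.61.69.128
Yes, 129.61.69.254 is in 129.61.69.128/25


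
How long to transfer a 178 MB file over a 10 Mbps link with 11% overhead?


Effective throughput = 10 * (1 - 11/100) = 8.9 Mbps
File size in Mb = 178 * 8 = 1424 Mb
Time = 1424 / 8.9
Time = 160 seconds


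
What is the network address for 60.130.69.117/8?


IP:   00111100.10000010.01000101.01110101
Mask: 11111111.00000000.00000000.00000000
AND operation:
Net:  00111100.00000000.00000000.00000000
Network: 60.0.0.0/8


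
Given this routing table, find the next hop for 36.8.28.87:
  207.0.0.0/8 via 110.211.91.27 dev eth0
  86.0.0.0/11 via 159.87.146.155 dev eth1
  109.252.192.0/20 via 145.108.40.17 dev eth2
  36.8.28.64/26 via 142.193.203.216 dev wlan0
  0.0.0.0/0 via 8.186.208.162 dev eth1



Longest prefix match for 36.8.28.87:
  /8 207.0.0.0: no
  /11 86.0.0.0: no
  /20 109.252.192.0: no
  /26 36.8.28.64: MATCH
  /0 0.0.0.0: MATCH
Selected: next-hop 142.193.203.216 via wlan0 (matched /26)


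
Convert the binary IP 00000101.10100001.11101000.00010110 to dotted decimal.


00000101 = 5
10100001 = 161
11101000 = 232
00010110 = 22
IP: 5.161.232.22


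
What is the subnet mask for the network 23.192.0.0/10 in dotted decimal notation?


/10 means 10 network bits, 22 host bits
Binary: 11111111110000000000000000000000
Mask: 255.192.0.0


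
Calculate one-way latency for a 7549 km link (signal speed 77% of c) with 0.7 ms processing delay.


Speed = 0.77 * 3e5 km/s = 231000 km/s
Propagation delay = 7549 / 231000 = 0.0327 s = 32.6797 ms
Processing delay = 0.7 ms
Total one-way latency = 33.3797 ms


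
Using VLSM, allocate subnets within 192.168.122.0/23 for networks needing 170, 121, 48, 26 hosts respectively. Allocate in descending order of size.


170 hosts -> /24 (254 usable): 192.168.122.0/24
121 hosts -> /25 (126 usable): 192.168.123.0/25
48 hosts -> /26 (62 usable): 192.168.123.128/26
26 hosts -> /27 (30 usable): 192.168.123.192/27
Allocation: 192.168.122.0/24 (170 hosts, 254 usable); 192.168.123.0/25 (121 hosts, 126 usable); 192.168.123.128/26 (48 hosts, 62 usable); 192.168.123.192/27 (26 hosts, 30 usable)


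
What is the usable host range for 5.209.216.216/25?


Network: 5.209.216.128
Broadcast: 5.209.216.255
First usable = network + 1
Last usable = broadcast - 1
Range: 5.209.216.129 to 5.209.216.254


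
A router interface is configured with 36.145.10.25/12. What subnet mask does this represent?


/12 means 12 network bits, 20 host bits
Binary: 11111111111100000000000000000000
Mask: 255.240.0.0


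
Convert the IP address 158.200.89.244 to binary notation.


158 = 10011110
200 = 11001000
89 = 01011001
244 = 11110100
Binary: 10011110.11001000.01011001.11110100


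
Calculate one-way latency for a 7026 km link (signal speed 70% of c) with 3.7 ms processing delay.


Speed = 0.7 * 3e5 km/s = 210000 km/s
Propagation delay = 7026 / 210000 = 0.0335 s = 33.4571 ms
Processing delay = 3.7 ms
Total one-way latency = 37.1571 ms


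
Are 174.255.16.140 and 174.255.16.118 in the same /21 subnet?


Mask: 255.255.248.0
174.255.16.140 AND mask = 174.255.16.0
174.255.16.118 AND mask = 174.255.16.0
Yes, same subnet (174.255.16.0)


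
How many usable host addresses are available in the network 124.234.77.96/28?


Host bits = 32 - 28 = 4
Total addresses = 2^4 = 16
Usable = total - 2 (network and broadcast)
Usable hosts: 14


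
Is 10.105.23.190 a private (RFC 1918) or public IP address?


RFC 1918 private ranges:
  10.0.0.0/8 (10.0.0.0 - 10.255.255.255)
  172.16.0.0/12 (172.16.0.0 - 172.31.255.255)
  192.168.0.0/16 (192.168.0.0 - 192.168.255.255)
Private (in 10.0.0.0/8)


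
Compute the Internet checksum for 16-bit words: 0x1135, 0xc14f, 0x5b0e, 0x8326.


Sum all words (with carry folding):
+ 0x1135 = 0x1135
+ 0xc14f = 0xd284
+ 0x5b0e = 0x2d93
+ 0x8326 = 0xb0b9
One's complement: ~0xb0b9
Checksum = 0x4f46


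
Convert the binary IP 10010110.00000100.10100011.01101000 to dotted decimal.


10010110 = 150
00000100 = 4
10100011 = 163
01101000 = 104
IP: 150.4.163.104


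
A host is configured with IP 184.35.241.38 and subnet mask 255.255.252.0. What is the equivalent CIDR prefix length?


Binary: 11111111.11111111.11111100.00000000
Count leading 1s
Prefix: /22


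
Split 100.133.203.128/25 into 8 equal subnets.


New prefix = 25 + 3 = 28
Each subnet has 16 addresses
  100.133.203.128/28
  100.133.203.144/28
  100.133.203.160/28
  100.133.203.176/28
  100.133.203.192/28
  100.133.203.208/28
  100.133.203.224/28
  100.133.203.240/28
Subnets: 100.133.203.128/28, 100.133.203.144/28, 100.133.203.160/28, 100.133.203.176/28, 100.133.203.192/28, 100.133.203.208/28, 100.133.203.224/28, 100.133.203.240/28


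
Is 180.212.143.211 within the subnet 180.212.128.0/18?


Subnet network: 180.212.128.0
Test IP AND mask: 180.212.128.0
Yes, 180.212.143.211 is in 180.212.128.0/18


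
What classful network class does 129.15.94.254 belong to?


First octet: 129
Binary: 10000001
10xxxxxx -> Class B (128-191)
Class B, default mask 255.255.0.0 (/16)


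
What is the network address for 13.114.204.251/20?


IP:   00001101.01110010.11001100.11111011
Mask: 11111111.11111111.11110000.00000000
AND operation:
Net:  00001101.01110010.11000000.00000000
Network: 13.114.192.0/20


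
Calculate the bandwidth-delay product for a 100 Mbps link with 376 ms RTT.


BDP = bandwidth * RTT
= 100 Mbps * 376 ms
= 100 * 1e6 * 376 / 1000 bits
= 37600000 bits
= 4700000 bytes
= 4589.8438 KB
BDP = 37600000 bits (4700000 bytes)


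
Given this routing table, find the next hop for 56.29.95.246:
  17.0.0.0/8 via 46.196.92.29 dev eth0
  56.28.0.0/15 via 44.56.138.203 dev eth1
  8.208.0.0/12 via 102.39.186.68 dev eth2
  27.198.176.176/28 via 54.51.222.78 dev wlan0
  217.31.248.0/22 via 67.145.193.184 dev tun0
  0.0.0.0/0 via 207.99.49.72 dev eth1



Longest prefix match for 56.29.95.246:
  /8 17.0.0.0: no
  /15 56.28.0.0: MATCH
  /12 8.208.0.0: no
  /28 27.198.176.176: no
  /22 217.31.248.0: no
  /0 0.0.0.0: MATCH
Selected: next-hop 44.56.138.203 via eth1 (matched /15)


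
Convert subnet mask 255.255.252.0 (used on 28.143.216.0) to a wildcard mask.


Subnet mask: 255.255.252.0
Wildcard = 255.255.255.255 - subnet mask
255 - 255 = 0
255 - 255 = 0
255 - 252 = 3
255 - 0 = 255
Wildcard: 0.0.3.255


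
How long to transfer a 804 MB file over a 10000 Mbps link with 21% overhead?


Effective throughput = 10000 * (1 - 21/100) = 7900 Mbps
File size in Mb = 804 * 8 = 6432 Mb
Time = 6432 / 7900
Time = 0.8142 seconds


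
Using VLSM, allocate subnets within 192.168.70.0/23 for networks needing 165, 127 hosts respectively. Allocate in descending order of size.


165 hosts -> /24 (254 usable): 192.168.70.0/24
127 hosts -> /24 (254 usable): 192.168.71.0/24
Allocation: 192.168.70.0/24 (165 hosts, 254 usable); 192.168.71.0/24 (127 hosts, 254 usable)


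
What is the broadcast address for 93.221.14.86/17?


Network: 93.221.0.0/17
Host bits = 15
Set all host bits to 1:
Broadcast: 93.221.127.255


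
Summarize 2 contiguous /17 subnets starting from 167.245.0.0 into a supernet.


Original prefix: /17
Number of subnets: 2 = 2^1
New prefix = 17 - 1 = 16
Supernet: 167.245.0.0/16


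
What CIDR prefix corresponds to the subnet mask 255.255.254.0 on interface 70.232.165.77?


Binary: 11111111.11111111.11111110.00000000
Count leading 1s
Prefix: /23


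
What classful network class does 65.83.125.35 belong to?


First octet: 65
Binary: 01000001
0xxxxxxx -> Class A (1-126)
Class A, default mask 255.0.0.0 (/8)


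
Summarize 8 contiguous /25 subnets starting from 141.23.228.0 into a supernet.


Original prefix: /25
Number of subnets: 8 = 2^3
New prefix = 25 - 3 = 22
Supernet: 141.23.228.0/22


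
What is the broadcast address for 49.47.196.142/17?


Network: 49.47.128.0/17
Host bits = 15
Set all host bits to 1:
Broadcast: 49.47.255.255


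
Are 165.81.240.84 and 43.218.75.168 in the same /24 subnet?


Mask: 255.255.255.0
165.81.240.84 AND mask = 165.81.240.0
43.218.75.168 AND mask = 43.218.75.0
No, different subnets (165.81.240.0 vs 43.218.75.0)


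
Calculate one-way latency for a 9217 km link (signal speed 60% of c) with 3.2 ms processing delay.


Speed = 0.6 * 3e5 km/s = 180000 km/s
Propagation delay = 9217 / 180000 = 0.0512 s = 51.2056 ms
Processing delay = 3.2 ms
Total one-way latency = 54.4056 ms


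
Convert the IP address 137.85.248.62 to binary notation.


137 = 10001001
85 = 01010101
248 = 11111000
62 = 00111110
Binary: 10001001.01010101.11111000.00111110


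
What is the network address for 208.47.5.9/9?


IP:   11010000.00101111.00000101.00001001
Mask: 11111111.10000000.00000000.00000000
AND operation:
Net:  11010000.00000000.00000000.00000000
Network: 208.0.0.0/9


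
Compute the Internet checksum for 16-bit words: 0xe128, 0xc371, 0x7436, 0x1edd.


Sum all words (with carry folding):
+ 0xe128 = 0xe128
+ 0xc371 = 0xa49a
+ 0x7436 = 0x18d1
+ 0x1edd = 0x37ae
One's complement: ~0x37ae
Checksum = 0xc851


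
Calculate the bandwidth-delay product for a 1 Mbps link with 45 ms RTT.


BDP = bandwidth * RTT
= 1 Mbps * 45 ms
= 1 * 1e6 * 45 / 1000 bits
= 45000 bits
= 5625 bytes
= 5.4932 KB
BDP = 45000 bits (5625 bytes)


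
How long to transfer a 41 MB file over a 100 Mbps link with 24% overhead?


Effective throughput = 100 * (1 - 24/100) = 76 Mbps
File size in Mb = 41 * 8 = 328 Mb
Time = 328 / 76
Time = 4.3158 seconds


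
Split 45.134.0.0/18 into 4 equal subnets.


New prefix = 18 + 2 = 20
Each subnet has 4096 addresses
  45.134.0.0/20
  45.134.16.0/20
  45.134.32.0/20
  45.134.48.0/20
Subnets: 45.134.0.0/20, 45.134.16.0/20, 45.134.32.0/20, 45.134.48.0/20
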